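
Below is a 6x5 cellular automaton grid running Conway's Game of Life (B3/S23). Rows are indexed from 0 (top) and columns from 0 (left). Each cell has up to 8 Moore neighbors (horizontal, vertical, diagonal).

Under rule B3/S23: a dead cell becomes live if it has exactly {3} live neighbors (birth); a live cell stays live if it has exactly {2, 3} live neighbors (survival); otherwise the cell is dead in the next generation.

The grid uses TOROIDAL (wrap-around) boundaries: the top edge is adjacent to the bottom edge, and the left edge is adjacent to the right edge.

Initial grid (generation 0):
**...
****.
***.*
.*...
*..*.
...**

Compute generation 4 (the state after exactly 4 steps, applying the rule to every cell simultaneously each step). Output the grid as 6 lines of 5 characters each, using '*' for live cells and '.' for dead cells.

Simulating step by step:
Generation 0 (given above): 15 live cells
Generation 1: 9 live cells
.....
...*.
....*
...*.
*.**.
.***.
Generation 2: 8 live cells
...*.
.....
...**
..**.
.....
.*.**
Generation 3: 15 live cells
..***
...**
..***
..***
....*
..***
Generation 4: 8 live cells
(generation 4 grid is the final answer)

Answer: *....
*....
*....
*.*..
*....
*.*..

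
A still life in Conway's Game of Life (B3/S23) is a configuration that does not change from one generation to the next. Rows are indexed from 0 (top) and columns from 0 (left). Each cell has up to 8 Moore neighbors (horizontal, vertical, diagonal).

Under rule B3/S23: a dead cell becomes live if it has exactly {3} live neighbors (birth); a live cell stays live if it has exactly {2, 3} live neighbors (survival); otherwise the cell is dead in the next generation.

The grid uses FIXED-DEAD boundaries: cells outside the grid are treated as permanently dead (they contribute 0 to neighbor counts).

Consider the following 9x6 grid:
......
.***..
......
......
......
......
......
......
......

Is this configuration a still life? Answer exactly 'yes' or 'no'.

Compute generation 1 and compare to generation 0 (given above):
Generation 1:
..*...
..*...
..*...
......
......
......
......
......
......
Cell (0,2) differs: gen0=0 vs gen1=1 -> NOT a still life.

Answer: no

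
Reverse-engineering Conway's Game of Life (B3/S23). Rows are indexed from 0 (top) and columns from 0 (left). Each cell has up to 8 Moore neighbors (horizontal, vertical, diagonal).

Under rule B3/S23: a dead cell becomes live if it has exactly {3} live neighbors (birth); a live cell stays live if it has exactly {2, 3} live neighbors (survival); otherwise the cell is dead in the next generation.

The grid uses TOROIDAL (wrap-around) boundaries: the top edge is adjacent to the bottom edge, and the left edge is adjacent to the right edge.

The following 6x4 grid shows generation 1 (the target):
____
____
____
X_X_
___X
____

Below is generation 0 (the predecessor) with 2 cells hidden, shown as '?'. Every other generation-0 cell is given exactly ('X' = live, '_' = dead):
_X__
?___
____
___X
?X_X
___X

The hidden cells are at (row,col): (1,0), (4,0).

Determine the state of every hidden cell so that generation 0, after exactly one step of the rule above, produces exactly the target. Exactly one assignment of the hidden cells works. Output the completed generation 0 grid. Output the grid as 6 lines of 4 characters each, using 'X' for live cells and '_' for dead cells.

Hidden generation-0 cells (in order): (1,0), (4,0).
A hidden cell only influences target cells in its own 3x3 neighborhood. Try each of the 2^2 = 4 assignments, step the completed generation 0 forward once under B3/S23, and compare with the target:
  (1,0)=_ (4,0)=_ -> step reproduces the target at every cell -> ACCEPT
  (1,0)=_ (4,0)=X -> step gives (3,0)='_' but target has 'X' -> reject
  (1,0)=X (4,0)=_ -> step gives (0,0)='X' but target has '_' -> reject
  (1,0)=X (4,0)=X -> step gives (0,0)='X' but target has '_' -> reject
Unique solution: (1,0)=dead, (4,0)=dead.
Check: live-neighbor counts of every cell in the completed generation 0:
2021
1110
1011
3131
4042
4241
Applying B3/S23 to generation 0 with these counts gives:
____
____
____
X_X_
___X
____
which matches the target exactly.

Answer: _X__
____
____
___X
_X_X
___X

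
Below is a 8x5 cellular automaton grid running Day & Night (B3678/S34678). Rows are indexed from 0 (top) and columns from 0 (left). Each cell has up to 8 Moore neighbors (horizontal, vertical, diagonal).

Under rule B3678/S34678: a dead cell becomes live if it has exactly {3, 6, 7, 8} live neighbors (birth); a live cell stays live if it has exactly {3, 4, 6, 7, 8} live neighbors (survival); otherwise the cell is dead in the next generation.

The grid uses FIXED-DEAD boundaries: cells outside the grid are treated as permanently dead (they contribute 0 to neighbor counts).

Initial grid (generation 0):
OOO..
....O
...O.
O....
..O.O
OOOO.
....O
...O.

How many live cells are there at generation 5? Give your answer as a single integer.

Simulating step by step:
Generation 0 (given above): 14 live cells
Generation 1: 11 live cells
.....
.OOO.
.....
...O.
O.O..
.OOOO
.O...
.....
Generation 2: 9 live cells
..O..
.....
...O.
.....
..O.O
OOOO.
...O.
.....
Generation 3: 7 live cells
.....
.....
.....
...O.
..O..
.OOOO
.O...
.....
Generation 4: 7 live cells
.....
.....
.....
.....
.OO.O
.OOO.
...O.
.....
Generation 5: 5 live cells
.....
.....
.....
.....
.OO..
.O.OO
.....
.....
Population at generation 5: 5

Answer: 5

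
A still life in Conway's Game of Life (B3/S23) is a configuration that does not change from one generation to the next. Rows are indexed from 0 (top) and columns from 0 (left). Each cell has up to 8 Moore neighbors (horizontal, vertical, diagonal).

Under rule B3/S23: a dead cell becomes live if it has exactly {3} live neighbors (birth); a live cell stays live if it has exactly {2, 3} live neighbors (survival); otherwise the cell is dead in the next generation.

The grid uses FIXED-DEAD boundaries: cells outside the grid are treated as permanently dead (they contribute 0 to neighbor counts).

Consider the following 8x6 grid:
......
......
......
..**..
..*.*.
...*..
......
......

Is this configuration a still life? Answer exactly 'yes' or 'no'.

Compute generation 1 and compare to generation 0 (given above):
Generation 1:
......
......
......
..**..
..*.*.
...*..
......
......
The grids are IDENTICAL -> still life.

Answer: yes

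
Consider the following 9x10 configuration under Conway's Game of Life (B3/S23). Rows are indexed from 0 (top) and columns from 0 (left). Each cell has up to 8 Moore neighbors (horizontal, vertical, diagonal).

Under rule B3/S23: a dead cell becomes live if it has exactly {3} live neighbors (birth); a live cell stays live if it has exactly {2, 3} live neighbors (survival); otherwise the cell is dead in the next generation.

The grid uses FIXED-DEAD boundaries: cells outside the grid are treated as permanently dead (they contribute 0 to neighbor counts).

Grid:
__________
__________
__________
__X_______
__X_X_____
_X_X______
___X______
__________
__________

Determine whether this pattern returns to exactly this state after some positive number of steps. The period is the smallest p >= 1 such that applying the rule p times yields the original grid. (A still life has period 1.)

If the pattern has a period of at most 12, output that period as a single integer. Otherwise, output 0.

Simulating and comparing each generation to the original:
Gen 0 (original, given above): 6 live cells
Gen 1: 6 live cells, differs from original
Gen 2: 6 live cells, MATCHES original -> period = 2

Answer: 2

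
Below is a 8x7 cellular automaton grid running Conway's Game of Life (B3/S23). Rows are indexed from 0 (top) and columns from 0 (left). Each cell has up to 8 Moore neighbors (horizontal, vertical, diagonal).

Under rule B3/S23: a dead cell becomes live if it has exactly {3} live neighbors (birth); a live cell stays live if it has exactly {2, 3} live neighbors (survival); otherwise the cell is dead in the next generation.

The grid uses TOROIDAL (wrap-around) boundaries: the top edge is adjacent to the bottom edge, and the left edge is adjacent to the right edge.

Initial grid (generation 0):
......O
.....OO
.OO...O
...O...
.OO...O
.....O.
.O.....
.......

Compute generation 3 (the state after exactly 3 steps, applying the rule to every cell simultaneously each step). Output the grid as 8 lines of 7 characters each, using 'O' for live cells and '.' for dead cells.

Simulating step by step:
Generation 0 (given above): 12 live cells
Generation 1: 13 live cells
.....OO
.....OO
O.O..OO
...O...
..O....
OOO....
.......
.......
Generation 2: 15 live cells
.....OO
....O..
O...OO.
.OOO..O
..OO...
.OO....
.O.....
.......
Generation 3: 17 live cells
(generation 3 grid is the final answer)

Answer: .....O.
....O..
OOO.OOO
OO...OO
O......
.O.O...
.OO....
.......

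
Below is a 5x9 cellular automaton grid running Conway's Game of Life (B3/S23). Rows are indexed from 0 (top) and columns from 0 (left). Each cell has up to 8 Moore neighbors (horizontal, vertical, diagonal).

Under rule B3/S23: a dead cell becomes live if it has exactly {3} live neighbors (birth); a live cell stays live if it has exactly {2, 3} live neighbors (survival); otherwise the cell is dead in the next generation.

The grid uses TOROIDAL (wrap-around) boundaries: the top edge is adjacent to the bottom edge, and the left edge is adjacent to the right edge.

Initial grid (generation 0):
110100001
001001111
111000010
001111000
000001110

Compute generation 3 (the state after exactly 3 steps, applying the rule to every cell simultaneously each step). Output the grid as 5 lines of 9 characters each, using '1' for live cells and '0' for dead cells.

Simulating step by step:
Generation 0 (given above): 20 live cells
Generation 1: 20 live cells
111010000
000100100
100000010
001111011
110001111
Generation 2: 14 live cells
001110000
101100001
001001010
001111000
000000000
Generation 3: 13 live cells
(generation 3 grid is the final answer)

Answer: 011010000
000000001
000001101
001111100
000001000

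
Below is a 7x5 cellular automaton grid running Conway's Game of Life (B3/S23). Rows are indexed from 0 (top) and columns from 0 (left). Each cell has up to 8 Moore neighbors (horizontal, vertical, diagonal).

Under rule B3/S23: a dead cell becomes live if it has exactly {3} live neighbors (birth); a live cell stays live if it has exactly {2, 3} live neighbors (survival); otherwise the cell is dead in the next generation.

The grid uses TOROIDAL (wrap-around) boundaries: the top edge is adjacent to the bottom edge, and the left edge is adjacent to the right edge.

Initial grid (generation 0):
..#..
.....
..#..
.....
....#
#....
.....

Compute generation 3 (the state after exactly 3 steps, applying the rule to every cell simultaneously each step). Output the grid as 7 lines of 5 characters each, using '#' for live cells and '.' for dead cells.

Simulating step by step:
Generation 0 (given above): 4 live cells
Generation 1: 0 live cells
.....
.....
.....
.....
.....
.....
.....
Generation 2: 0 live cells
.....
.....
.....
.....
.....
.....
.....
Generation 3: 0 live cells
(generation 3 grid is the final answer)

Answer: .....
.....
.....
.....
.....
.....
.....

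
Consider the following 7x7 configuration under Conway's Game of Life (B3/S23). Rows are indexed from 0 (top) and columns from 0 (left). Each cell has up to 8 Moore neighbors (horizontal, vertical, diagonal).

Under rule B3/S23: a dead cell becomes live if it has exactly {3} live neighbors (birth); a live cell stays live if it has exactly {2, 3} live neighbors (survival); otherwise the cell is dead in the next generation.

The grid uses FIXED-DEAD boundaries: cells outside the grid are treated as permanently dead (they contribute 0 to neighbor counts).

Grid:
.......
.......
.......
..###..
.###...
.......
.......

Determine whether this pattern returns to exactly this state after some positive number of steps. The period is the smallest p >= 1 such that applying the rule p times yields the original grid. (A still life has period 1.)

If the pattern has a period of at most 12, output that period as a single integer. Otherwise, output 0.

Answer: 2

Derivation:
Simulating and comparing each generation to the original:
Gen 0 (original, given above): 6 live cells
Gen 1: 6 live cells, differs from original
Gen 2: 6 live cells, MATCHES original -> period = 2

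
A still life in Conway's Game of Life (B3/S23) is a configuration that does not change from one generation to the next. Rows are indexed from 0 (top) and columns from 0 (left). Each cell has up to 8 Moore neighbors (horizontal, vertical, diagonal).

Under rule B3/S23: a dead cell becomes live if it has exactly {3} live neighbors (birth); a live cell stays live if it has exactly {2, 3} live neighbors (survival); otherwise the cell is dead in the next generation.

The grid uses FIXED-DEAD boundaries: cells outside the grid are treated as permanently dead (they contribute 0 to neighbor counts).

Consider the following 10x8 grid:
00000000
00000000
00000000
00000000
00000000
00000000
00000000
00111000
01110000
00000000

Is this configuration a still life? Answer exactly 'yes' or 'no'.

Compute generation 1 and compare to generation 0 (given above):
Generation 1:
00000000
00000000
00000000
00000000
00000000
00000000
00010000
01001000
01001000
00100000
Cell (6,3) differs: gen0=0 vs gen1=1 -> NOT a still life.

Answer: no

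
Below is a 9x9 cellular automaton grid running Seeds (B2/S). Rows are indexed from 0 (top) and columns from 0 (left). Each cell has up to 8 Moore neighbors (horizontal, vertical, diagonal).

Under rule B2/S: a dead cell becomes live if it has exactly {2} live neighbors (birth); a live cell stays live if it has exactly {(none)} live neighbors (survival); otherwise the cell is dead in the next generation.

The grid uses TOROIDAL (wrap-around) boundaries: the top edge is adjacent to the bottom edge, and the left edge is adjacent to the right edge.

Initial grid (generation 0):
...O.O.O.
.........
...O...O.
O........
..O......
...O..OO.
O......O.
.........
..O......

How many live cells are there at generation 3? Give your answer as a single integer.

Answer: 20

Derivation:
Simulating step by step:
Generation 0 (given above): 13 live cells
Generation 1: 24 live cells
..O.O.O..
..OO...OO
........O
.OOO....O
.O.O..OOO
.OO......
.........
.O......O
...OO.O..
Generation 2: 22 live cells
.O......O
OO..OOO..
....O....
....O.O..
....O....
...O..O.O
.........
O.OOOO.O.
OO.......
Generation 3: 20 live cells
....O.OO.
..OO...OO
OO.....O.
.........
......O..
....OO.O.
OO.......
......O..
.....OOO.
Population at generation 3: 20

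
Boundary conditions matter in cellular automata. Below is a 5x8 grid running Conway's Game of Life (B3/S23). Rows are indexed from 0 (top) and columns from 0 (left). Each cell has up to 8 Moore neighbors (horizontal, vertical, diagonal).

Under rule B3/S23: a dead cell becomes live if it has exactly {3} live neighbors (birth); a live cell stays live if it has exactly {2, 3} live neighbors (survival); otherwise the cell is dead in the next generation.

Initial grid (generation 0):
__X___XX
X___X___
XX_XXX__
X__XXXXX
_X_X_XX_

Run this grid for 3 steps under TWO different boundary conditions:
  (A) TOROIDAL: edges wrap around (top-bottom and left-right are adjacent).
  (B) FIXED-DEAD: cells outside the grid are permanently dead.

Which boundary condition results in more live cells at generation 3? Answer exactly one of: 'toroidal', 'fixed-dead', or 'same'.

Under TOROIDAL boundary, generation 3:
____X_XX
__X_X___
_XXX____
_X__X___
X_XXXX__
Population = 15

Under FIXED-DEAD boundary, generation 3:
________
__XX____
X___X___
_XXX____
________
Population = 7

Comparison: toroidal=15, fixed-dead=7 -> toroidal

Answer: toroidal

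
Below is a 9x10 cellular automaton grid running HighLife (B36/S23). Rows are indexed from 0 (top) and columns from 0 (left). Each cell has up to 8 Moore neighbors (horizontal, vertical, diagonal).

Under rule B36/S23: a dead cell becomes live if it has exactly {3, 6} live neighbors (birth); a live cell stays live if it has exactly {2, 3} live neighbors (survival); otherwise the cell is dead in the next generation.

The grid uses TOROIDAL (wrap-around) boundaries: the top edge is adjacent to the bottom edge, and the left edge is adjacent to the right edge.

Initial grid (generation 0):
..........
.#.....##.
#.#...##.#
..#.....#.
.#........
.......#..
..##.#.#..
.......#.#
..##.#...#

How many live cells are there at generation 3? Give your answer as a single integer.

Simulating step by step:
Generation 0 (given above): 22 live cells
Generation 1: 21 live cells
..#.....#.
##....####
#.#...#..#
#.#....###
..........
..#...#...
.......#..
..........
........#.
Generation 2: 15 live cells
##........
..#...#...
.##...##..
#......##.
.#.....###
..........
..........
..........
..........
Generation 3: 15 live cells
.#........
#.#...##..
.##...#.#.
#.#.......
#......#.#
........#.
..........
..........
..........
Population at generation 3: 15

Answer: 15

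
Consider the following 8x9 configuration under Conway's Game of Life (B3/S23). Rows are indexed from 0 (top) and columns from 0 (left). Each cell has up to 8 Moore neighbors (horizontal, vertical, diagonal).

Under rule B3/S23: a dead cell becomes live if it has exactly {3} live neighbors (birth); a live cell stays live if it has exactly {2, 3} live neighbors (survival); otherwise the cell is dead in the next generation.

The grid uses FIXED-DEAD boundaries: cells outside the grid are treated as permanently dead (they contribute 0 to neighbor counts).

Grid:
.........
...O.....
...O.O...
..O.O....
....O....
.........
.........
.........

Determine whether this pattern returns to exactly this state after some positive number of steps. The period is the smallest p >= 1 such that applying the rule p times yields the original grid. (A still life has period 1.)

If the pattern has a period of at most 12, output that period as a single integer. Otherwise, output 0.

Answer: 2

Derivation:
Simulating and comparing each generation to the original:
Gen 0 (original, given above): 6 live cells
Gen 1: 6 live cells, differs from original
Gen 2: 6 live cells, MATCHES original -> period = 2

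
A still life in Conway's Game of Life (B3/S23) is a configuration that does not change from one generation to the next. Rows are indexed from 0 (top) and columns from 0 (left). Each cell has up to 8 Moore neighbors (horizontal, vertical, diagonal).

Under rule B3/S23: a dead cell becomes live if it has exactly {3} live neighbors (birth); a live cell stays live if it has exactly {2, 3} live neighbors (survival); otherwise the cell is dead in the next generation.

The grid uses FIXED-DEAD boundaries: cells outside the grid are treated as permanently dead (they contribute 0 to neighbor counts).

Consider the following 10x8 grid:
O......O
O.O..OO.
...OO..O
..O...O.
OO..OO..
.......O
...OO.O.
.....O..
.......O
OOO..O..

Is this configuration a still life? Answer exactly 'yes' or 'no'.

Compute generation 1 and compare to generation 0 (given above):
Generation 1:
.O....O.
.O.OOOOO
.OOOO..O
.OO...O.
.O...OO.
...O..O.
....OOO.
....OOO.
.O....O.
.O......
Cell (0,0) differs: gen0=1 vs gen1=0 -> NOT a still life.

Answer: no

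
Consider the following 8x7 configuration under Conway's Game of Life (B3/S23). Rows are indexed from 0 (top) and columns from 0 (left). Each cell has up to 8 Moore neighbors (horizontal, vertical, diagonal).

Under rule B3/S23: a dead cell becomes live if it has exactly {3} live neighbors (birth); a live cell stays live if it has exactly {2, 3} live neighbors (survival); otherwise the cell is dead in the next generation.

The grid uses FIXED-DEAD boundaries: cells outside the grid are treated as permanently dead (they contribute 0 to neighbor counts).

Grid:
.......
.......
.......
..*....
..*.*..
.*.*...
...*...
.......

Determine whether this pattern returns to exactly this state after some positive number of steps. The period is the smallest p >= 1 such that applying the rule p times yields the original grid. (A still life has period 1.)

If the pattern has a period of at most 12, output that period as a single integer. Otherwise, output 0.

Answer: 2

Derivation:
Simulating and comparing each generation to the original:
Gen 0 (original, given above): 6 live cells
Gen 1: 6 live cells, differs from original
Gen 2: 6 live cells, MATCHES original -> period = 2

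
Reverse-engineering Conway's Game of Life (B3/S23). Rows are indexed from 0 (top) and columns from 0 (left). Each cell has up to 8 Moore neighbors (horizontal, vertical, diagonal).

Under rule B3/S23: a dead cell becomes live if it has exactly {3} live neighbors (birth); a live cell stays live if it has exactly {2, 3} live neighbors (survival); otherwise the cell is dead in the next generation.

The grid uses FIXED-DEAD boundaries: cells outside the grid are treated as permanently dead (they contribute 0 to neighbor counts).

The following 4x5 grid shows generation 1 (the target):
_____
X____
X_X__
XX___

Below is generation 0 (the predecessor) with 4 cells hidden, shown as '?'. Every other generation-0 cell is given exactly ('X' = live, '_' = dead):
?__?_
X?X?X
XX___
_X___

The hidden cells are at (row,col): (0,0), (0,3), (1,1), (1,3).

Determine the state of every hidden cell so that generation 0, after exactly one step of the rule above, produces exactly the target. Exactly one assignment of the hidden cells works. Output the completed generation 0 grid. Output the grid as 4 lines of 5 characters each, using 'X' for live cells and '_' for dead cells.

Answer: _____
X_X_X
XX___
_X___

Derivation:
Hidden generation-0 cells (in order): (0,0), (0,3), (1,1), (1,3).
A hidden cell only influences target cells in its own 3x3 neighborhood. Try each of the 2^4 = 16 assignments, step the completed generation 0 forward once under B3/S23, and compare with the target:
  (0,0)=_ (0,3)=_ (1,1)=_ (1,3)=_ -> step reproduces the target at every cell -> ACCEPT
  (0,0)=_ (0,3)=_ (1,1)=_ (1,3)=X -> step gives (0,3)='X' but target has '_' -> reject
  (0,0)=_ (0,3)=_ (1,1)=X (1,3)=_ -> step gives (0,1)='X' but target has '_' -> reject
  (0,0)=_ (0,3)=_ (1,1)=X (1,3)=X -> step gives (0,1)='X' but target has '_' -> reject
  (0,0)=_ (0,3)=X (1,1)=_ (1,3)=_ -> step gives (0,3)='X' but target has '_' -> reject
  (0,0)=_ (0,3)=X (1,1)=_ (1,3)=X -> step gives (0,2)='X' but target has '_' -> reject
  (0,0)=_ (0,3)=X (1,1)=X (1,3)=_ -> step gives (0,1)='X' but target has '_' -> reject
  (0,0)=_ (0,3)=X (1,1)=X (1,3)=X -> step gives (0,1)='X' but target has '_' -> reject
  (0,0)=X (0,3)=_ (1,1)=_ (1,3)=_ -> step gives (0,1)='X' but target has '_' -> reject
  (0,0)=X (0,3)=_ (1,1)=_ (1,3)=X -> step gives (0,1)='X' but target has '_' -> reject
  (0,0)=X (0,3)=_ (1,1)=X (1,3)=_ -> step gives (0,0)='X' but target has '_' -> reject
  (0,0)=X (0,3)=_ (1,1)=X (1,3)=X -> step gives (0,0)='X' but target has '_' -> reject
  (0,0)=X (0,3)=X (1,1)=_ (1,3)=_ -> step gives (0,1)='X' but target has '_' -> reject
  (0,0)=X (0,3)=X (1,1)=_ (1,3)=X -> step gives (0,1)='X' but target has '_' -> reject
  (0,0)=X (0,3)=X (1,1)=X (1,3)=_ -> step gives (0,0)='X' but target has '_' -> reject
  (0,0)=X (0,3)=X (1,1)=X (1,3)=X -> step gives (0,0)='X' but target has '_' -> reject
Unique solution: (0,0)=dead, (0,3)=dead, (1,1)=dead, (1,3)=dead.
Check: live-neighbor counts of every cell in the completed generation 0:
12121
24120
34321
32200
Applying B3/S23 to generation 0 with these counts gives:
_____
X____
X_X__
XX___
which matches the target exactly.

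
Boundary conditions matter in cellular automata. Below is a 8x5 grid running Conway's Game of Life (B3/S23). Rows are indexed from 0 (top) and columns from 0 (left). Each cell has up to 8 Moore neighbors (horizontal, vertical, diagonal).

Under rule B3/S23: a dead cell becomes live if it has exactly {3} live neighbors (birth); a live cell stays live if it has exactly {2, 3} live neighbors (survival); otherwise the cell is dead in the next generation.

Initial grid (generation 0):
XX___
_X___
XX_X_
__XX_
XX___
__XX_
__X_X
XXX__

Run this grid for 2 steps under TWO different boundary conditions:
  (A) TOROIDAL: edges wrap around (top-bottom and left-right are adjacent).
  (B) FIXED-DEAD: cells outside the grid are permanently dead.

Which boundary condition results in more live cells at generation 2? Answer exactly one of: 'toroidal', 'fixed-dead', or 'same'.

Answer: toroidal

Derivation:
Under TOROIDAL boundary, generation 2:
____X
___XX
X_XX_
_X_X_
_X___
__X__
_____
X__XX
Population = 13

Under FIXED-DEAD boundary, generation 2:
_____
__X__
__X__
XX___
___X_
__X__
_X___
__X__
Population = 8

Comparison: toroidal=13, fixed-dead=8 -> toroidal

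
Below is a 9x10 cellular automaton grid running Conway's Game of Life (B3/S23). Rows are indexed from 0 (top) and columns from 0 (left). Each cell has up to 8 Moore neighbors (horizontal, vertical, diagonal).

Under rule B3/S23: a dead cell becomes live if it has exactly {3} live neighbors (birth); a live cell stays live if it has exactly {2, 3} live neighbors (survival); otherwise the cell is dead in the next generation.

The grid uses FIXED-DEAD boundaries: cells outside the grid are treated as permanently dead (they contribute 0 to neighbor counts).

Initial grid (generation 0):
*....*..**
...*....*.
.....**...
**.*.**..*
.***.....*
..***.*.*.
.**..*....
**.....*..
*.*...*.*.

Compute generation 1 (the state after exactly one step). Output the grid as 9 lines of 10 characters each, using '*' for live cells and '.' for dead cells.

Simulating step by step:
Generation 0 (given above): 33 live cells
Generation 1: 34 live cells
(generation 1 grid is the final answer)

Answer: ........**
....******
..*..***..
**.*.**...
*.....****
....**....
*...****..
*.....**..
*......*..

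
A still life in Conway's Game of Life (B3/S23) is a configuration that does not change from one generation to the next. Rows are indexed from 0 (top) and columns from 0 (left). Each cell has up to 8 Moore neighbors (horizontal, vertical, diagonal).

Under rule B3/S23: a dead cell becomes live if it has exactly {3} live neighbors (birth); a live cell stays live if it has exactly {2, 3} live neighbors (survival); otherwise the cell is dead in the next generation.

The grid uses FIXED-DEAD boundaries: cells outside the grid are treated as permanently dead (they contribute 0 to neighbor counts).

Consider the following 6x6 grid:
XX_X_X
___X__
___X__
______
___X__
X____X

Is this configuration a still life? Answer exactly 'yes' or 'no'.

Answer: no

Derivation:
Compute generation 1 and compare to generation 0 (given above):
Generation 1:
__X_X_
___X__
______
______
______
______
Cell (0,0) differs: gen0=1 vs gen1=0 -> NOT a still life.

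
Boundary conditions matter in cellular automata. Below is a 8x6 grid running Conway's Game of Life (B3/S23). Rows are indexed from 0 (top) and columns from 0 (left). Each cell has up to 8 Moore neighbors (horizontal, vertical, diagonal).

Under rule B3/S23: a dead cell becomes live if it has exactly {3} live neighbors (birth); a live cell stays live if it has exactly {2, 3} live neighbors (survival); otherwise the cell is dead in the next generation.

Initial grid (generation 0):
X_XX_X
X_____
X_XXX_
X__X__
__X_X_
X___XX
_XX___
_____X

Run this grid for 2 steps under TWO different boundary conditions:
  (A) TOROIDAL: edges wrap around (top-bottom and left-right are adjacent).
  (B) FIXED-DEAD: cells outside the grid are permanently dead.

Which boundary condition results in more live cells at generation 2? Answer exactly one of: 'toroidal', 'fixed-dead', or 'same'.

Under TOROIDAL boundary, generation 2:
_X_X__
__X___
_X_X_X
X_X_X_
XX_XX_
__X_X_
_XX___
_XXX__
Population = 20

Under FIXED-DEAD boundary, generation 2:
______
X_XX__
_X_X__
_XX__X
___XXX
_XX___
___XXX
______
Population = 16

Comparison: toroidal=20, fixed-dead=16 -> toroidal

Answer: toroidal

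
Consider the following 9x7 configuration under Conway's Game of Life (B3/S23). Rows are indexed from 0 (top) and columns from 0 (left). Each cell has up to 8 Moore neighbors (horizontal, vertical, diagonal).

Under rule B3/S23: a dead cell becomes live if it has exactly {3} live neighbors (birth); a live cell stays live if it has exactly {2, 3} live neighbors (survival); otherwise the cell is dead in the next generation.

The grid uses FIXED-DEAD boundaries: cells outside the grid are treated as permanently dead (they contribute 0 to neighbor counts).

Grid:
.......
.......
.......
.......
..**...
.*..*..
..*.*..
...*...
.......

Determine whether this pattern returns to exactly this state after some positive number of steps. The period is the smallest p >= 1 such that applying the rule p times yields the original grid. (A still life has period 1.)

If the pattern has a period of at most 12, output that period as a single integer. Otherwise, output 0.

Simulating and comparing each generation to the original:
Gen 0 (original, given above): 7 live cells
Gen 1: 7 live cells, MATCHES original -> period = 1

Answer: 1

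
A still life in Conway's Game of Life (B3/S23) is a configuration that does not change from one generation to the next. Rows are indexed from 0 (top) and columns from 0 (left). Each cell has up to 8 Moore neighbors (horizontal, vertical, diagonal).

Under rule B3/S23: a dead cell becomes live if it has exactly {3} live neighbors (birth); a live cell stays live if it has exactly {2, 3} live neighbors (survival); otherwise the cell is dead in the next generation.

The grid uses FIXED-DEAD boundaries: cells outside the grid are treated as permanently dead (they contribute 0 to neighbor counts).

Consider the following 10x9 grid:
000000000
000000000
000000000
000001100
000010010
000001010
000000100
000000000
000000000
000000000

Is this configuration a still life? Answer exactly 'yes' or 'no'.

Answer: yes

Derivation:
Compute generation 1 and compare to generation 0 (given above):
Generation 1:
000000000
000000000
000000000
000001100
000010010
000001010
000000100
000000000
000000000
000000000
The grids are IDENTICAL -> still life.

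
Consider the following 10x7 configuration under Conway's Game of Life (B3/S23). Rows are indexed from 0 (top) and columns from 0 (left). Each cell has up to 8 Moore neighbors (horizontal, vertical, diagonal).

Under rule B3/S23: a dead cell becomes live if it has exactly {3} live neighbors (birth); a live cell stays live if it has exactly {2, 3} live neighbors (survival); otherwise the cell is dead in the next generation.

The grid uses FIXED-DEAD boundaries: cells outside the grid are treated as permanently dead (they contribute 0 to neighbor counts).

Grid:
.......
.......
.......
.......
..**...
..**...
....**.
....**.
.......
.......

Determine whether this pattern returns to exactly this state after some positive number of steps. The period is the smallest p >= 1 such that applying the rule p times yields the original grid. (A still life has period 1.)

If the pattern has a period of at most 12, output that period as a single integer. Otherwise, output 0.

Answer: 2

Derivation:
Simulating and comparing each generation to the original:
Gen 0 (original, given above): 8 live cells
Gen 1: 6 live cells, differs from original
Gen 2: 8 live cells, MATCHES original -> period = 2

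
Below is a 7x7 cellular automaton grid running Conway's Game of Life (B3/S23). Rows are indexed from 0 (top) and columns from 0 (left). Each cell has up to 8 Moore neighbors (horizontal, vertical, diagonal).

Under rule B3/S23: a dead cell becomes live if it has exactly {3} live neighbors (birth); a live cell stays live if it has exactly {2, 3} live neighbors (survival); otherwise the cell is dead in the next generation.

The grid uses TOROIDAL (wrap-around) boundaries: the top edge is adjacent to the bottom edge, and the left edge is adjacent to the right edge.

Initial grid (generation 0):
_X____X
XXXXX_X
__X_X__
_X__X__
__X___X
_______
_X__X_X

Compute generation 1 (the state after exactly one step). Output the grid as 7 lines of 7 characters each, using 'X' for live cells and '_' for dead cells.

Simulating step by step:
Generation 0 (given above): 17 live cells
Generation 1: 11 live cells
(generation 1 grid is the final answer)

Answer: ____X_X
____X_X
____X__
_XX__X_
_______
X____X_
_____X_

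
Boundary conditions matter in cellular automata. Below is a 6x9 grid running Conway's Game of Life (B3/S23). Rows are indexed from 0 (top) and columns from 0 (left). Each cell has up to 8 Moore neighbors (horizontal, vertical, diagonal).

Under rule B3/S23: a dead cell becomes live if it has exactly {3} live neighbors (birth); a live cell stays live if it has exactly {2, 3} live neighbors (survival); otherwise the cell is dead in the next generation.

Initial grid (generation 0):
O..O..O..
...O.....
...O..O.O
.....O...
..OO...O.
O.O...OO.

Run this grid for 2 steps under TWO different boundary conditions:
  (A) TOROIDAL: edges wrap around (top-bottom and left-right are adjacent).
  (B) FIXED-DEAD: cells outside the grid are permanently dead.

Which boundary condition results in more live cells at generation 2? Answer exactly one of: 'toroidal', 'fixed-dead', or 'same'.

Under TOROIDAL boundary, generation 2:
.O..OO..O
.O..OOOOO
......OO.
.O..OOOOO
.O..OO..O
.........
Population = 22

Under FIXED-DEAD boundary, generation 2:
...O.....
...OO....
......OO.
.O..OOOO.
.....O..O
.O.O..OO.
Population = 16

Comparison: toroidal=22, fixed-dead=16 -> toroidal

Answer: toroidal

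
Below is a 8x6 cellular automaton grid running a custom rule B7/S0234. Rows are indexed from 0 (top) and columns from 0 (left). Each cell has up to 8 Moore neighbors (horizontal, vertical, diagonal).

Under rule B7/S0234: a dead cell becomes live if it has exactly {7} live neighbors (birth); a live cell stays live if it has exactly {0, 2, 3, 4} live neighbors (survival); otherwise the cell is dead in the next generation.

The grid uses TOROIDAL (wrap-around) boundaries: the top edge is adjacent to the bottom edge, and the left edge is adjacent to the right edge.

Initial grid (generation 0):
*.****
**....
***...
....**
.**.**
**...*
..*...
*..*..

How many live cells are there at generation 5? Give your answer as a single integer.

Simulating step by step:
Generation 0 (given above): 22 live cells
Generation 1: 19 live cells
*.****
......
***...
....**
.**.*.
**...*
..*...
*..*..
Generation 2: 18 live cells
*.****
......
**....
....**
.**.*.
**...*
..*...
*..*..
Generation 3: 17 live cells
*.****
......
*.....
....**
.**.*.
**...*
..*...
*..*..
Generation 4: 16 live cells
*.****
......
......
....**
.**.*.
**...*
..*...
*..*..
Generation 5: 16 live cells
*.****
......
......
....**
.**.*.
**...*
..*...
*..*..
Population at generation 5: 16

Answer: 16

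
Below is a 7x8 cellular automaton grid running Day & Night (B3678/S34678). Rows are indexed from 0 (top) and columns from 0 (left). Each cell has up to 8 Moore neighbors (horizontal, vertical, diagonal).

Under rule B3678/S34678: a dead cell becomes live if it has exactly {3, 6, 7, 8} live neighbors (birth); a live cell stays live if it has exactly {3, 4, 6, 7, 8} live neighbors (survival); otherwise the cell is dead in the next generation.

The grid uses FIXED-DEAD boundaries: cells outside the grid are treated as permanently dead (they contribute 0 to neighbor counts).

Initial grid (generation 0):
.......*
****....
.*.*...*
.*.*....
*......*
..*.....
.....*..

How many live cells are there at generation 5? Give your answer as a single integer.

Simulating step by step:
Generation 0 (given above): 14 live cells
Generation 1: 11 live cells
.**.....
.**.....
.****...
*.......
.**.....
........
........
Generation 2: 8 live cells
.**.....
*.*.....
****....
........
........
........
........
Generation 3: 7 live cells
.*......
**......
.**.....
.**.....
........
........
........
Generation 4: 6 live cells
*.......
**......
..*.....
.**.....
........
........
........
Generation 5: 4 live cells
.*......
.*......
*.*.....
........
........
........
........
Population at generation 5: 4

Answer: 4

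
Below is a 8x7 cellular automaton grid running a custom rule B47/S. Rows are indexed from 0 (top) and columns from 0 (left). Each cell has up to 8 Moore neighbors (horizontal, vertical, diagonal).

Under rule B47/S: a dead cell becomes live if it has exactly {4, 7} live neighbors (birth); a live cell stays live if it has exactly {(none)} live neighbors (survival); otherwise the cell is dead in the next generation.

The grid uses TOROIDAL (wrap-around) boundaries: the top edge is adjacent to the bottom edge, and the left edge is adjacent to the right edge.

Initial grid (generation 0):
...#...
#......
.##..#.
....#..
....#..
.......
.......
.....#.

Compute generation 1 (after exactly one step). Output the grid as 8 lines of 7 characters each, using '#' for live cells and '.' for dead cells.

Simulating step by step:
Generation 0 (given above): 8 live cells
Generation 1: 0 live cells
(generation 1 grid is the final answer)

Answer: .......
.......
.......
.......
.......
.......
.......
.......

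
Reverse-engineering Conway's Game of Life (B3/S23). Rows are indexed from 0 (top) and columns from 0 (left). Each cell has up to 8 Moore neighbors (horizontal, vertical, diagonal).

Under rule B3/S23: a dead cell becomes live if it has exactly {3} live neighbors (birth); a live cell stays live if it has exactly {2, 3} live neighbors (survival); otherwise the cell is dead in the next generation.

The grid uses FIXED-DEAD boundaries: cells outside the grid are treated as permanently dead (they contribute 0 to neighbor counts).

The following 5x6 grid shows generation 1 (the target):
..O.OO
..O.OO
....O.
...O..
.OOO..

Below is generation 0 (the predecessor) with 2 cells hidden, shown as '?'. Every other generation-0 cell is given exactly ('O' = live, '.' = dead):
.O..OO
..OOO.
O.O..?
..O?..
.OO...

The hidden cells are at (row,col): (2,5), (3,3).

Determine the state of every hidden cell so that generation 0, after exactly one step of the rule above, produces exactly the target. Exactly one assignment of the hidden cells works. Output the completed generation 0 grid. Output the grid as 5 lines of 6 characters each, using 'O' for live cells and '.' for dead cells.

Hidden generation-0 cells (in order): (2,5), (3,3).
A hidden cell only influences target cells in its own 3x3 neighborhood. Try each of the 2^2 = 4 assignments, step the completed generation 0 forward once under B3/S23, and compare with the target:
  (2,5)=. (3,3)=. -> step gives (2,2)='O' but target has '.' -> reject
  (2,5)=. (3,3)=O -> step reproduces the target at every cell -> ACCEPT
  (2,5)=O (3,3)=. -> step gives (1,4)='.' but target has 'O' -> reject
  (2,5)=O (3,3)=O -> step gives (1,4)='.' but target has 'O' -> reject
Unique solution: (2,5)=dead, (3,3)=live.
Check: live-neighbor counts of every cell in the completed generation 0:
113432
243433
044631
254310
123310
Applying B3/S23 to generation 0 with these counts gives:
..O.OO
..O.OO
....O.
...O..
.OOO..
which matches the target exactly.

Answer: .O..OO
..OOO.
O.O...
..OO..
.OO...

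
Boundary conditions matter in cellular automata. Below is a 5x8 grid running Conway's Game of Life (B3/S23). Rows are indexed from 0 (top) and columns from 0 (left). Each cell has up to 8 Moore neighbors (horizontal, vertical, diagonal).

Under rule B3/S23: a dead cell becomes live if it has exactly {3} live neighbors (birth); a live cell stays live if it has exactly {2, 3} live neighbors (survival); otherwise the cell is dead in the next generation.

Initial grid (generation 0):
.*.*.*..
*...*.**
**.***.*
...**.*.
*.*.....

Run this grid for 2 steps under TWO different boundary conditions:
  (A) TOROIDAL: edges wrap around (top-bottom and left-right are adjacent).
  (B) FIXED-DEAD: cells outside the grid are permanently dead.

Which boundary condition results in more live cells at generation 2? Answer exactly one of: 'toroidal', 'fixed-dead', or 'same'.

Answer: fixed-dead

Derivation:
Under TOROIDAL boundary, generation 2:
.*.****.
....**..
........
........
.*......
Population = 8

Under FIXED-DEAD boundary, generation 2:
.....**.
*....*.*
*.....**
*.*.....
........
Population = 10

Comparison: toroidal=8, fixed-dead=10 -> fixed-dead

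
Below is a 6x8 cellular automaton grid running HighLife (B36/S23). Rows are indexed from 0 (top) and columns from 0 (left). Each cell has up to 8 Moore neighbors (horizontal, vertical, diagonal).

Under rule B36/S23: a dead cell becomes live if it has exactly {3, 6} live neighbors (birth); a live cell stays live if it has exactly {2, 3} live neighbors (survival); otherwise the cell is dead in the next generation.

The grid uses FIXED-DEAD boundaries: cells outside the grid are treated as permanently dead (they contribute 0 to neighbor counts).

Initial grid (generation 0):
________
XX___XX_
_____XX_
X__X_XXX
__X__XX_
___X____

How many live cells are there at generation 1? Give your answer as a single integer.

Simulating step by step:
Generation 0 (given above): 15 live cells
Generation 1: 9 live cells
________
_____XX_
XX______
_______X
__XX_X_X
________
Population at generation 1: 9

Answer: 9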